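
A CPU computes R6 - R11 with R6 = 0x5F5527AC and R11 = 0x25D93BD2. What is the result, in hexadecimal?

0x397BEBDA

Subtract column by column in base 16:
  C-2 → A
  A-D → D (borrow)
  7-B-1 → B (borrow)
  2-3-1 → E (borrow)
  5-9-1 → B (borrow)
  5-D-1 → 7 (borrow)
  F-5-1 → 9
  5-2 → 3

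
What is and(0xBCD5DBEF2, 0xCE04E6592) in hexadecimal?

0x8C04C2492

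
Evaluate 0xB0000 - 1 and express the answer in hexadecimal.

0xAFFFF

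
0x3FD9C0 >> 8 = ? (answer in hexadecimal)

0x3FD9

Shifting right by 8 bits = 2 hex digits: drop the last 2.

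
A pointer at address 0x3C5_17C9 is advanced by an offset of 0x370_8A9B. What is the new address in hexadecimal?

Add column by column in base 16, right to left:
  9+B = 4 carry 1
  C+9+1 = 6 carry 1
  7+A+1 = 2 carry 1
  1+8+1 = A
  5+0 = 5
  C+7 = 3 carry 1
  3+3+1 = 7

0x735A264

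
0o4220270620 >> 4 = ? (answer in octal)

0o211013431

4 bits is not a whole number of base-8 digits; in binary: 100010010000010111000110010000 >> 4 = 10001001000001011100011001.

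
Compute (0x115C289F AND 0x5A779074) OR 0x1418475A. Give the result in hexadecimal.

0x145C475E

0x115C289F AND 0x5A779074 = 0x10540014.
Then OR with 0x1418475A.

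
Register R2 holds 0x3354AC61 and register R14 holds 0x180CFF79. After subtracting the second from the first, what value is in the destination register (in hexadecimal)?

0x1B47ACE8

Subtract column by column in base 16:
  1-9 → 8 (borrow)
  6-7-1 → E (borrow)
  C-F-1 → C (borrow)
  A-F-1 → A (borrow)
  4-C-1 → 7 (borrow)
  5-0-1 → 4
  3-8 → B (borrow)
  3-1-1 → 1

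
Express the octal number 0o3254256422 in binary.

Each octal digit is 3 bits: 3=011 2=010 5=101 4=100 2=010 5=101 6=110 4=100 2=010 2=010.

0b11010101100010101110100010010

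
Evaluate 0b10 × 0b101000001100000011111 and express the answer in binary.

0b1010000011000000111110

Multiply each base-2 digit by 2, carrying:
  1×2 = 2 → write 0 carry 1
  1×2+1 = 3 → write 1 carry 1
  1×2+1 = 3 → write 1 carry 1
  1×2+1 = 3 → write 1 carry 1
  1×2+1 = 3 → write 1 carry 1
  0×2+1 = 1 → write 1
  0×2 = 0 → write 0
  0×2 = 0 → write 0
  0×2 = 0 → write 0
  0×2 = 0 → write 0
  0×2 = 0 → write 0
  1×2 = 2 → write 0 carry 1
  1×2+1 = 3 → write 1 carry 1
  0×2+1 = 1 → write 1
  0×2 = 0 → write 0
  0×2 = 0 → write 0
  0×2 = 0 → write 0
  0×2 = 0 → write 0
  1×2 = 2 → write 0 carry 1
  0×2+1 = 1 → write 1
  1×2 = 2 → write 0 carry 1
  remaining carry: 1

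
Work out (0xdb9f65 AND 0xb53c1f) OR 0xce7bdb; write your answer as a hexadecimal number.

0xdb9f65 AND 0xb53c1f = 0x911c05.
Then OR with 0xce7bdb.

0xdf7fdf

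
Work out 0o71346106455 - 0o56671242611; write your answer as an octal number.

Subtract column by column in base 8:
  5-1 → 4
  5-1 → 4
  4-6 → 6 (borrow)
  6-2-1 → 3
  0-4 → 4 (borrow)
  1-2-1 → 6 (borrow)
  6-1-1 → 4
  4-7 → 5 (borrow)
  3-6-1 → 4 (borrow)
  1-6-1 → 2 (borrow)
  7-5-1 → 1

0o12454643644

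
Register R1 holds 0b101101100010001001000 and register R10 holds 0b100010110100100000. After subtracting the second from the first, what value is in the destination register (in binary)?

Subtract column by column in base 2:
  0-0 → 0
  0-0 → 0
  0-0 → 0
  1-0 → 1
  0-0 → 0
  0-1 → 1 (borrow)
  1-0-1 → 0
  0-0 → 0
  0-1 → 1 (borrow)
  0-0-1 → 1 (borrow)
  1-1-1 → 1 (borrow)
  0-1-1 → 0 (borrow)
  0-0-1 → 1 (borrow)
  0-1-1 → 0 (borrow)
  1-0-1 → 0
  1-0 → 1
  0-0 → 0
  1-1 → 0
  1-0 → 1
  0-0 → 0
  1-0 → 1

0b101001001011100101000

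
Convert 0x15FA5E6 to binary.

0b1010111111010010111100110

Expand each hex digit to 4 bits: 1=0001 5=0101 F=1111 A=1010 5=0101 E=1110 6=0110.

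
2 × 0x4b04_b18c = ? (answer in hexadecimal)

0x96096318

Multiply each base-16 digit by 2, carrying:
  c×2 = 24 → write 8 carry 1
  8×2+1 = 17 → write 1 carry 1
  1×2+1 = 3 → write 3
  b×2 = 22 → write 6 carry 1
  4×2+1 = 9 → write 9
  0×2 = 0 → write 0
  b×2 = 22 → write 6 carry 1
  4×2+1 = 9 → write 9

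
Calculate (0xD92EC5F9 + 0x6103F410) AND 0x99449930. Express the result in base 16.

0x18009800

Add column by column in base 16, right to left:
  9+0 = 9
  F+1 = 0 carry 1
  5+4+1 = A
  C+F = B carry 1
  E+3+1 = 2 carry 1
  2+0+1 = 3
  9+1 = A
  D+6 = 3 carry 1
  final carry 1
Sum = 0x13A32BA09; now AND with 0x99449930:
  1&0=0, 3&9=1, A&9=8, 3&4=0, 2&4=0, B&9=9, A&9=8, 0&3=0, 9&0=0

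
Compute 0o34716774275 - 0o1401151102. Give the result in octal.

0o33315623173

Subtract column by column in base 8:
  5-2 → 3
  7-0 → 7
  2-1 → 1
  4-1 → 3
  7-5 → 2
  7-1 → 6
  6-1 → 5
  1-0 → 1
  7-4 → 3
  4-1 → 3
  3-0 → 3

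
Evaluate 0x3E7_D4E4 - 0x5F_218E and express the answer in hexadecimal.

Subtract column by column in base 16:
  4-E → 6 (borrow)
  E-8-1 → 5
  4-1 → 3
  D-2 → B
  7-F → 8 (borrow)
  E-5-1 → 8
  3-0 → 3

0x388B356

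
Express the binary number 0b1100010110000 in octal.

Group the bits in threes: 001 100 010 110 000 → 14260.

0o14260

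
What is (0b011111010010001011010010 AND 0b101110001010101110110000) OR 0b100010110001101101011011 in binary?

0b011111010010001011010010 AND 0b101110001010101110110000 = 0b001110000010001010010000.
Then OR with 0b100010110001101101011011.

0b101110110011101111011011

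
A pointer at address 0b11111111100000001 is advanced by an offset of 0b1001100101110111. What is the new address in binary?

Add column by column in base 2, right to left:
  1+1 = 0 carry 1
  0+1+1 = 0 carry 1
  0+1+1 = 0 carry 1
  0+0+1 = 1
  0+1 = 1
  0+1 = 1
  0+1 = 1
  0+0 = 0
  1+1 = 0 carry 1
  1+0+1 = 0 carry 1
  1+0+1 = 0 carry 1
  1+1+1 = 1 carry 1
  1+1+1 = 1 carry 1
  1+0+1 = 0 carry 1
  1+0+1 = 0 carry 1
  1+1+1 = 1 carry 1
  1+0+1 = 0 carry 1
  final carry 1

0b101001100001111000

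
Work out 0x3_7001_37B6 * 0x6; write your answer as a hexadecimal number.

0x14A0074E44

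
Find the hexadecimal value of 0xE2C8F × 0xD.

0xB84343

Multiply each base-16 digit by 13, carrying:
  F×13 = 195 → write 3 carry 12
  8×13+12 = 116 → write 4 carry 7
  C×13+7 = 163 → write 3 carry 10
  2×13+10 = 36 → write 4 carry 2
  E×13+2 = 184 → write 8 carry 11
  remaining carry: B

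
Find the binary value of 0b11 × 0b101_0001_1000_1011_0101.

Multiply each base-2 digit by 3, carrying:
  1×3 = 3 → write 1 carry 1
  0×3+1 = 1 → write 1
  1×3 = 3 → write 1 carry 1
  0×3+1 = 1 → write 1
  1×3 = 3 → write 1 carry 1
  1×3+1 = 4 → write 0 carry 2
  0×3+2 = 2 → write 0 carry 1
  1×3+1 = 4 → write 0 carry 2
  0×3+2 = 2 → write 0 carry 1
  0×3+1 = 1 → write 1
  0×3 = 0 → write 0
  1×3 = 3 → write 1 carry 1
  1×3+1 = 4 → write 0 carry 2
  0×3+2 = 2 → write 0 carry 1
  0×3+1 = 1 → write 1
  0×3 = 0 → write 0
  1×3 = 3 → write 1 carry 1
  0×3+1 = 1 → write 1
  1×3 = 3 → write 1 carry 1
  remaining carry: 1

0b11110100101000011111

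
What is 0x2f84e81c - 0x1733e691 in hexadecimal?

0x1851018b

Subtract column by column in base 16:
  c-1 → b
  1-9 → 8 (borrow)
  8-6-1 → 1
  e-e → 0
  4-3 → 1
  8-3 → 5
  f-7 → 8
  2-1 → 1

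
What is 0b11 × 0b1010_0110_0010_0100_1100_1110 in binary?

0b1111100100110111001101010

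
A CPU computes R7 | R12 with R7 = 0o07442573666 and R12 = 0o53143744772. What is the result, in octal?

0o57543777776

OR each oct digit independently (no carries):
  0|5=5, 7|3=7, 4|1=5, 4|4=4, 2|3=3, 5|7=7, 7|4=7, 3|4=7, 6|7=7, 6|7=7, 6|2=6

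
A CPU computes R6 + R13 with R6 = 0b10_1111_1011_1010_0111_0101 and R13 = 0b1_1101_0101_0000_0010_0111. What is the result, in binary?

0b10011010000101010011100

Add column by column in base 2, right to left:
  1+1 = 0 carry 1
  0+1+1 = 0 carry 1
  1+1+1 = 1 carry 1
  0+0+1 = 1
  1+0 = 1
  1+1 = 0 carry 1
  1+0+1 = 0 carry 1
  0+0+1 = 1
  0+0 = 0
  1+0 = 1
  0+0 = 0
  1+0 = 1
  1+1 = 0 carry 1
  1+0+1 = 0 carry 1
  0+1+1 = 0 carry 1
  1+0+1 = 0 carry 1
  1+1+1 = 1 carry 1
  1+0+1 = 0 carry 1
  1+1+1 = 1 carry 1
  1+1+1 = 1 carry 1
  0+1+1 = 0 carry 1
  1+0+1 = 0 carry 1
  final carry 1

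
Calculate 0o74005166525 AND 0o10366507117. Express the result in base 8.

0o10004106105

AND each oct digit independently (no carries):
  7&1=1, 4&0=0, 0&3=0, 0&6=0, 5&6=4, 1&5=1, 6&0=0, 6&7=6, 5&1=1, 2&1=0, 5&7=5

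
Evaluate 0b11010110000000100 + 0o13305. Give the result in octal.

0b11010110000000100 = 0o326004 in octal.
Add column by column in base 8, right to left:
  4+5 = 1 carry 1
  0+0+1 = 1
  0+3 = 3
  6+3 = 1 carry 1
  2+1+1 = 4
  3+0 = 3

0o341311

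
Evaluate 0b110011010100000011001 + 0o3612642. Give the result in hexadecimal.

0b110011010100000011001 = 0x19A819 in hexadecimal.
0o3612642 = 0xF15A2 in hexadecimal.
Add column by column in base 16, right to left:
  9+2 = B
  1+A = B
  8+5 = D
  A+1 = B
  9+F = 8 carry 1
  1+0+1 = 2

0x28BDBB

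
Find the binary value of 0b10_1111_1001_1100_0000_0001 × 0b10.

Multiply each base-2 digit by 2, carrying:
  1×2 = 2 → write 0 carry 1
  0×2+1 = 1 → write 1
  0×2 = 0 → write 0
  0×2 = 0 → write 0
  0×2 = 0 → write 0
  0×2 = 0 → write 0
  0×2 = 0 → write 0
  0×2 = 0 → write 0
  0×2 = 0 → write 0
  0×2 = 0 → write 0
  1×2 = 2 → write 0 carry 1
  1×2+1 = 3 → write 1 carry 1
  1×2+1 = 3 → write 1 carry 1
  0×2+1 = 1 → write 1
  0×2 = 0 → write 0
  1×2 = 2 → write 0 carry 1
  1×2+1 = 3 → write 1 carry 1
  1×2+1 = 3 → write 1 carry 1
  1×2+1 = 3 → write 1 carry 1
  1×2+1 = 3 → write 1 carry 1
  0×2+1 = 1 → write 1
  1×2 = 2 → write 0 carry 1
  remaining carry: 1

0b10111110011100000000010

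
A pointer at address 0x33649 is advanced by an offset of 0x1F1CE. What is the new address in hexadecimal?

0x52817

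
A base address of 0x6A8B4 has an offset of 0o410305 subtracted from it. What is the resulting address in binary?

0b1001001011111101111

0x6A8B4 = 0b1101010100010110100 in binary.
0o410305 = 0b100001000011000101 in binary.
Subtract column by column in base 2:
  0-1 → 1 (borrow)
  0-0-1 → 1 (borrow)
  1-1-1 → 1 (borrow)
  0-0-1 → 1 (borrow)
  1-0-1 → 0
  1-0 → 1
  0-1 → 1 (borrow)
  1-1-1 → 1 (borrow)
  0-0-1 → 1 (borrow)
  0-0-1 → 1 (borrow)
  0-0-1 → 1 (borrow)
  1-0-1 → 0
  0-1 → 1 (borrow)
  1-0-1 → 0
  0-0 → 0
  1-0 → 1
  0-0 → 0
  1-1 → 0
  1-0 → 1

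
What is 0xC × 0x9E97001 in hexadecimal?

0x76F1400C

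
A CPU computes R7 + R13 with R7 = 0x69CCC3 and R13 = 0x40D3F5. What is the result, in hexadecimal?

Add column by column in base 16, right to left:
  3+5 = 8
  C+F = B carry 1
  C+3+1 = 0 carry 1
  C+D+1 = A carry 1
  9+0+1 = A
  6+4 = A

0xAAA0B8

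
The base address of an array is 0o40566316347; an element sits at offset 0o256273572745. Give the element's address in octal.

Add column by column in base 8, right to left:
  7+5 = 4 carry 1
  4+4+1 = 1 carry 1
  3+7+1 = 3 carry 1
  6+2+1 = 1 carry 1
  1+7+1 = 1 carry 1
  3+5+1 = 1 carry 1
  6+3+1 = 2 carry 1
  6+7+1 = 6 carry 1
  5+2+1 = 0 carry 1
  0+6+1 = 7
  4+5 = 1 carry 1
  0+2+1 = 3

0o317062111314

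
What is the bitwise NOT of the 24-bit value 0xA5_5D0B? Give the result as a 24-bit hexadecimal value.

0x5AA2F4

Each hex digit d becomes F−d:
  A→5, 5→A, 5→A, D→2, 0→F, B→4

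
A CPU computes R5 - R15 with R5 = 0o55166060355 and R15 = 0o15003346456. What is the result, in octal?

0o40162511677

Subtract column by column in base 8:
  5-6 → 7 (borrow)
  5-5-1 → 7 (borrow)
  3-4-1 → 6 (borrow)
  0-6-1 → 1 (borrow)
  6-4-1 → 1
  0-3 → 5 (borrow)
  6-3-1 → 2
  6-0 → 6
  1-0 → 1
  5-5 → 0
  5-1 → 4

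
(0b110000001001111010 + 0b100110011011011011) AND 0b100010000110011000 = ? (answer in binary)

0b10000100010000

Add column by column in base 2, right to left:
  0+1 = 1
  1+1 = 0 carry 1
  0+0+1 = 1
  1+1 = 0 carry 1
  1+1+1 = 1 carry 1
  1+0+1 = 0 carry 1
  1+1+1 = 1 carry 1
  0+1+1 = 0 carry 1
  0+0+1 = 1
  1+1 = 0 carry 1
  0+1+1 = 0 carry 1
  0+0+1 = 1
  0+0 = 0
  0+1 = 1
  0+1 = 1
  0+0 = 0
  1+0 = 1
  1+1 = 0 carry 1
  final carry 1
Sum = 0b1010110100101010101; now AND with 0b100010000110011000:
  1010110100101010101
& 0100010000110011000
= 0000010000100010000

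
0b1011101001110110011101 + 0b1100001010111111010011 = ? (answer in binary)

Add column by column in base 2, right to left:
  1+1 = 0 carry 1
  0+1+1 = 0 carry 1
  1+0+1 = 0 carry 1
  1+0+1 = 0 carry 1
  1+1+1 = 1 carry 1
  0+0+1 = 1
  0+1 = 1
  1+1 = 0 carry 1
  1+1+1 = 1 carry 1
  0+1+1 = 0 carry 1
  1+1+1 = 1 carry 1
  1+1+1 = 1 carry 1
  1+0+1 = 0 carry 1
  0+1+1 = 0 carry 1
  0+0+1 = 1
  1+1 = 0 carry 1
  0+0+1 = 1
  1+0 = 1
  1+0 = 1
  1+0 = 1
  0+1 = 1
  1+1 = 0 carry 1
  final carry 1

0b10111110100110101110000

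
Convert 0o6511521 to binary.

0b110101001001101010001

Each octal digit is 3 bits: 6=110 5=101 1=001 1=001 5=101 2=010 1=001.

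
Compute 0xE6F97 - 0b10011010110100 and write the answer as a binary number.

0b11100100100011100011

0xE6F97 = 0b11100110111110010111 in binary.
Subtract column by column in base 2:
  1-0 → 1
  1-0 → 1
  1-1 → 0
  0-0 → 0
  1-1 → 0
  0-1 → 1 (borrow)
  0-0-1 → 1 (borrow)
  1-1-1 → 1 (borrow)
  1-0-1 → 0
  1-1 → 0
  1-1 → 0
  1-0 → 1
  0-0 → 0
  1-1 → 0
  1-0 → 1
  0-0 → 0
  0-0 → 0
  1-0 → 1
  1-0 → 1
  1-0 → 1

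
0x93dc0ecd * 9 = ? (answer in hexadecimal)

Multiply each base-16 digit by 9, carrying:
  d×9 = 117 → write 5 carry 7
  c×9+7 = 115 → write 3 carry 7
  e×9+7 = 133 → write 5 carry 8
  0×9+8 = 8 → write 8
  c×9 = 108 → write c carry 6
  d×9+6 = 123 → write b carry 7
  3×9+7 = 34 → write 2 carry 2
  9×9+2 = 83 → write 3 carry 5
  remaining carry: 5

0x532bc8535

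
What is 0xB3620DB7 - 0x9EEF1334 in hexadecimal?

Subtract column by column in base 16:
  7-4 → 3
  B-3 → 8
  D-3 → A
  0-1 → F (borrow)
  2-F-1 → 2 (borrow)
  6-E-1 → 7 (borrow)
  3-E-1 → 4 (borrow)
  B-9-1 → 1

0x1472FA83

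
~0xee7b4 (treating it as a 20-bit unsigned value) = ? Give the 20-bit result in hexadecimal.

0x1184b

Each hex digit d becomes f−d:
  e→1, e→1, 7→8, b→4, 4→b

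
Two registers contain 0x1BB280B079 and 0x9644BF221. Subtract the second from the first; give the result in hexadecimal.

Subtract column by column in base 16:
  9-1 → 8
  7-2 → 5
  0-2 → E (borrow)
  B-F-1 → B (borrow)
  0-B-1 → 4 (borrow)
  8-4-1 → 3
  2-4 → E (borrow)
  B-6-1 → 4
  B-9 → 2
  1-0 → 1

0x124E34BE58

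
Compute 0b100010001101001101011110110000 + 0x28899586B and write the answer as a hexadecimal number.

0b100010001101001101011110110000 = 0x2234D7B0 in hexadecimal.
Add column by column in base 16, right to left:
  0+B = B
  B+6 = 1 carry 1
  7+8+1 = 0 carry 1
  D+5+1 = 3 carry 1
  4+9+1 = E
  3+9 = C
  2+8 = A
  2+8 = A
  0+2 = 2

0x2AACE301B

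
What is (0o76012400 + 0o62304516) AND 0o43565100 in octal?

Add column by column in base 8, right to left:
  0+6 = 6
  0+1 = 1
  4+5 = 1 carry 1
  2+4+1 = 7
  1+0 = 1
  0+3 = 3
  6+2 = 0 carry 1
  7+6+1 = 6 carry 1
  final carry 1
Sum = 0o160317116; now AND with 0o43565100:
  1&0=0, 6&4=4, 0&3=0, 3&5=1, 1&6=0, 7&5=5, 1&1=1, 1&0=0, 6&0=0

0o40105100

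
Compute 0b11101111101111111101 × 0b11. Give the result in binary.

0b1011001111001111110111

Multiply each base-2 digit by 3, carrying:
  1×3 = 3 → write 1 carry 1
  0×3+1 = 1 → write 1
  1×3 = 3 → write 1 carry 1
  1×3+1 = 4 → write 0 carry 2
  1×3+2 = 5 → write 1 carry 2
  1×3+2 = 5 → write 1 carry 2
  1×3+2 = 5 → write 1 carry 2
  1×3+2 = 5 → write 1 carry 2
  1×3+2 = 5 → write 1 carry 2
  1×3+2 = 5 → write 1 carry 2
  0×3+2 = 2 → write 0 carry 1
  1×3+1 = 4 → write 0 carry 2
  1×3+2 = 5 → write 1 carry 2
  1×3+2 = 5 → write 1 carry 2
  1×3+2 = 5 → write 1 carry 2
  1×3+2 = 5 → write 1 carry 2
  0×3+2 = 2 → write 0 carry 1
  1×3+1 = 4 → write 0 carry 2
  1×3+2 = 5 → write 1 carry 2
  1×3+2 = 5 → write 1 carry 2
  remaining carry: 10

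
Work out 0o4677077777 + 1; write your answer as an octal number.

0o4677100000

The trailing 5 digits are 7 (max in base 8), so adding 1 cascades: they roll to 0 and the next digit up increments.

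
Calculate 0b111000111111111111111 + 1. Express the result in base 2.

0b111001000000000000000

The trailing 15 digits are 1 (max in base 2), so adding 1 cascades: they roll to 0 and the next digit up increments.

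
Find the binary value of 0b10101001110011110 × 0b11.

0b111111101011011010

Multiply each base-2 digit by 3, carrying:
  0×3 = 0 → write 0
  1×3 = 3 → write 1 carry 1
  1×3+1 = 4 → write 0 carry 2
  1×3+2 = 5 → write 1 carry 2
  1×3+2 = 5 → write 1 carry 2
  0×3+2 = 2 → write 0 carry 1
  0×3+1 = 1 → write 1
  1×3 = 3 → write 1 carry 1
  1×3+1 = 4 → write 0 carry 2
  1×3+2 = 5 → write 1 carry 2
  0×3+2 = 2 → write 0 carry 1
  0×3+1 = 1 → write 1
  1×3 = 3 → write 1 carry 1
  0×3+1 = 1 → write 1
  1×3 = 3 → write 1 carry 1
  0×3+1 = 1 → write 1
  1×3 = 3 → write 1 carry 1
  remaining carry: 1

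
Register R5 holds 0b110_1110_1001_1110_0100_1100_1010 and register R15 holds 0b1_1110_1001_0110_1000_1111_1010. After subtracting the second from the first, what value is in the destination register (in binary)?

Subtract column by column in base 2:
  0-0 → 0
  1-1 → 0
  0-0 → 0
  1-1 → 0
  0-1 → 1 (borrow)
  0-1-1 → 0 (borrow)
  1-1-1 → 1 (borrow)
  1-1-1 → 1 (borrow)
  0-0-1 → 1 (borrow)
  0-0-1 → 1 (borrow)
  1-0-1 → 0
  0-1 → 1 (borrow)
  0-0-1 → 1 (borrow)
  1-1-1 → 1 (borrow)
  1-1-1 → 1 (borrow)
  1-0-1 → 0
  1-1 → 0
  0-0 → 0
  0-0 → 0
  1-1 → 0
  0-0 → 0
  1-1 → 0
  1-1 → 0
  1-1 → 0
  0-1 → 1 (borrow)
  1-0-1 → 0
  1-0 → 1

0b101000000000111101111010000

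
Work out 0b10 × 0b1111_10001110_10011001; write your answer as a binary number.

Multiply each base-2 digit by 2, carrying:
  1×2 = 2 → write 0 carry 1
  0×2+1 = 1 → write 1
  0×2 = 0 → write 0
  1×2 = 2 → write 0 carry 1
  1×2+1 = 3 → write 1 carry 1
  0×2+1 = 1 → write 1
  0×2 = 0 → write 0
  1×2 = 2 → write 0 carry 1
  0×2+1 = 1 → write 1
  1×2 = 2 → write 0 carry 1
  1×2+1 = 3 → write 1 carry 1
  1×2+1 = 3 → write 1 carry 1
  0×2+1 = 1 → write 1
  0×2 = 0 → write 0
  0×2 = 0 → write 0
  1×2 = 2 → write 0 carry 1
  1×2+1 = 3 → write 1 carry 1
  1×2+1 = 3 → write 1 carry 1
  1×2+1 = 3 → write 1 carry 1
  1×2+1 = 3 → write 1 carry 1
  remaining carry: 1

0b111110001110100110010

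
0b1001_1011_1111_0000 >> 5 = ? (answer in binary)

0b10011011111

Right shift by 5: drop the 5 least-significant bits.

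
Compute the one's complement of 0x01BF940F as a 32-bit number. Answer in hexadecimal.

0xFE406BF0

Each hex digit d becomes F−d:
  0→F, 1→E, B→4, F→0, 9→6, 4→B, 0→F, F→0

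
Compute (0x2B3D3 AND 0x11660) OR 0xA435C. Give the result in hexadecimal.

0xA535C

0x2B3D3 AND 0x11660 = 0x01240.
Then OR with 0xA435C.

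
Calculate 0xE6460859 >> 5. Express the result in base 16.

5 bits is not a whole number of base-16 digits; in binary: 11100110010001100000100001011001 >> 5 = 111001100100011000001000010.

0x7323042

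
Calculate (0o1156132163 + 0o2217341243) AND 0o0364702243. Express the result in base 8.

Add column by column in base 8, right to left:
  3+3 = 6
  6+4 = 2 carry 1
  1+2+1 = 4
  2+1 = 3
  3+4 = 7
  1+3 = 4
  6+7 = 5 carry 1
  5+1+1 = 7
  1+2 = 3
  1+2 = 3
Sum = 0o3375473426; now AND with 0o0364702243:
  3&0=0, 3&3=3, 7&6=6, 5&4=4, 4&7=4, 7&0=0, 3&2=2, 4&2=0, 2&4=0, 6&3=2

0o364402002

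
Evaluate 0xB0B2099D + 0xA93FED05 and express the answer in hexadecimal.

0x159F1F6A2

Add column by column in base 16, right to left:
  D+5 = 2 carry 1
  9+0+1 = A
  9+D = 6 carry 1
  0+E+1 = F
  2+F = 1 carry 1
  B+3+1 = F
  0+9 = 9
  B+A = 5 carry 1
  final carry 1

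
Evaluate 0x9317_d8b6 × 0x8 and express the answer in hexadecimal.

0x498bec5b0

Multiply each base-16 digit by 8, carrying:
  6×8 = 48 → write 0 carry 3
  b×8+3 = 91 → write b carry 5
  8×8+5 = 69 → write 5 carry 4
  d×8+4 = 108 → write c carry 6
  7×8+6 = 62 → write e carry 3
  1×8+3 = 11 → write b
  3×8 = 24 → write 8 carry 1
  9×8+1 = 73 → write 9 carry 4
  remaining carry: 4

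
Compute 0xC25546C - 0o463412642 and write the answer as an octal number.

0o725637312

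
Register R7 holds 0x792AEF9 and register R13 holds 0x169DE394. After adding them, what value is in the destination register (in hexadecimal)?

0x1E30928D

Add column by column in base 16, right to left:
  9+4 = D
  F+9 = 8 carry 1
  E+3+1 = 2 carry 1
  A+E+1 = 9 carry 1
  2+D+1 = 0 carry 1
  9+9+1 = 3 carry 1
  7+6+1 = E
  0+1 = 1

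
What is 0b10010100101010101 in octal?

Group the bits in threes: 010 010 100 101 010 101 → 224525.

0o224525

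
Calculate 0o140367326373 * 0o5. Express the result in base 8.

0o742325060347

Multiply each base-8 digit by 5, carrying:
  3×5 = 15 → write 7 carry 1
  7×5+1 = 36 → write 4 carry 4
  3×5+4 = 19 → write 3 carry 2
  6×5+2 = 32 → write 0 carry 4
  2×5+4 = 14 → write 6 carry 1
  3×5+1 = 16 → write 0 carry 2
  7×5+2 = 37 → write 5 carry 4
  6×5+4 = 34 → write 2 carry 4
  3×5+4 = 19 → write 3 carry 2
  0×5+2 = 2 → write 2
  4×5 = 20 → write 4 carry 2
  1×5+2 = 7 → write 7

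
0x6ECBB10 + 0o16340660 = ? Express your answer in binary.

0x6ECBB10 = 0b110111011001011101100010000 in binary.
0o16340660 = 0b1110011100000110110000 in binary.
Add column by column in base 2, right to left:
  0+0 = 0
  0+0 = 0
  0+0 = 0
  0+0 = 0
  1+1 = 0 carry 1
  0+1+1 = 0 carry 1
  0+0+1 = 1
  0+1 = 1
  1+1 = 0 carry 1
  1+0+1 = 0 carry 1
  0+0+1 = 1
  1+0 = 1
  1+0 = 1
  1+0 = 1
  0+1 = 1
  1+1 = 0 carry 1
  0+1+1 = 0 carry 1
  0+0+1 = 1
  1+0 = 1
  1+1 = 0 carry 1
  0+1+1 = 0 carry 1
  1+1+1 = 1 carry 1
  1+0+1 = 0 carry 1
  1+0+1 = 0 carry 1
  0+0+1 = 1
  1+0 = 1
  1+0 = 1

0b111001001100111110011000000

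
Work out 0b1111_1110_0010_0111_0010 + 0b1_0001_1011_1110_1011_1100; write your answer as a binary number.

Add column by column in base 2, right to left:
  0+0 = 0
  1+0 = 1
  0+1 = 1
  0+1 = 1
  1+1 = 0 carry 1
  1+1+1 = 1 carry 1
  1+0+1 = 0 carry 1
  0+1+1 = 0 carry 1
  0+0+1 = 1
  1+1 = 0 carry 1
  0+1+1 = 0 carry 1
  0+1+1 = 0 carry 1
  0+1+1 = 0 carry 1
  1+1+1 = 1 carry 1
  1+0+1 = 0 carry 1
  1+1+1 = 1 carry 1
  1+1+1 = 1 carry 1
  1+0+1 = 0 carry 1
  1+0+1 = 0 carry 1
  1+0+1 = 0 carry 1
  0+1+1 = 0 carry 1
  final carry 1

0b1000011010000100101110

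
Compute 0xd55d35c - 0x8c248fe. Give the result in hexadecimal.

Subtract column by column in base 16:
  c-e → e (borrow)
  5-f-1 → 5 (borrow)
  3-8-1 → a (borrow)
  d-4-1 → 8
  5-2 → 3
  5-c → 9 (borrow)
  d-8-1 → 4

0x4938a5e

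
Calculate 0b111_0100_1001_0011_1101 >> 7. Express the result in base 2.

0b111010010010

Right shift by 7: drop the 7 least-significant bits.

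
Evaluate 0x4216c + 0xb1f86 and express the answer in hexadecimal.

Add column by column in base 16, right to left:
  c+6 = 2 carry 1
  6+8+1 = f
  1+f = 0 carry 1
  2+1+1 = 4
  4+b = f

0xf40f2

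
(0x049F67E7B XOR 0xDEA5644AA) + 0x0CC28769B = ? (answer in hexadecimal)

First 0x049F67E7B XOR 0xDEA5644AA = 0xDA3A03AD1.
Add column by column in base 16, right to left:
  1+B = C
  D+9 = 6 carry 1
  A+6+1 = 1 carry 1
  3+7+1 = B
  0+8 = 8
  A+2 = C
  3+C = F
  A+C = 6 carry 1
  D+0+1 = E

0xE6FC8B16C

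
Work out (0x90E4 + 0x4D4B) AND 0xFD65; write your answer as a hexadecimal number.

Add column by column in base 16, right to left:
  4+B = F
  E+4 = 2 carry 1
  0+D+1 = E
  9+4 = D
Sum = 0xDE2F; now AND with 0xFD65:
  D&F=D, E&D=C, 2&6=2, F&5=5

0xDC25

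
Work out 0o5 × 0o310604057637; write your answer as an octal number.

Multiply each base-8 digit by 5, carrying:
  7×5 = 35 → write 3 carry 4
  3×5+4 = 19 → write 3 carry 2
  6×5+2 = 32 → write 0 carry 4
  7×5+4 = 39 → write 7 carry 4
  5×5+4 = 29 → write 5 carry 3
  0×5+3 = 3 → write 3
  4×5 = 20 → write 4 carry 2
  0×5+2 = 2 → write 2
  6×5 = 30 → write 6 carry 3
  0×5+3 = 3 → write 3
  1×5 = 5 → write 5
  3×5 = 15 → write 7 carry 1
  remaining carry: 1

0o1753624357033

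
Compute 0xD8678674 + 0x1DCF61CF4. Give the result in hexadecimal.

0x2B55DA368

Add column by column in base 16, right to left:
  4+4 = 8
  7+F = 6 carry 1
  6+C+1 = 3 carry 1
  8+1+1 = A
  7+6 = D
  6+F = 5 carry 1
  8+C+1 = 5 carry 1
  D+D+1 = B carry 1
  0+1+1 = 2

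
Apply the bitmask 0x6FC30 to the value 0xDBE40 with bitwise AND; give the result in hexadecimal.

0x4BC00

AND each hex digit independently (no carries):
  D&6=4, B&F=B, E&C=C, 4&3=0, 0&0=0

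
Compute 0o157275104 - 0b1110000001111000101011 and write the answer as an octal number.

0o141256031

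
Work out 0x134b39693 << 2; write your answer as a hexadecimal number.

2 bits is not a whole number of base-16 digits; in binary: 100110100101100111001011010010011 << 2 = 10011010010110011100101101001001100.

0x4d2ce5a4c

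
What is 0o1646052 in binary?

0b1110100110000101010

Each octal digit is 3 bits: 1=001 6=110 4=100 6=110 0=000 5=101 2=010.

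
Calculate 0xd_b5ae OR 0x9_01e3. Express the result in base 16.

OR each hex digit independently (no carries):
  d|9=d, b|0=b, 5|1=5, a|e=e, e|3=f

0xdb5ef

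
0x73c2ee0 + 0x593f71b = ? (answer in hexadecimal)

Add column by column in base 16, right to left:
  0+b = b
  e+1 = f
  e+7 = 5 carry 1
  2+f+1 = 2 carry 1
  c+3+1 = 0 carry 1
  3+9+1 = d
  7+5 = c

0xcd025fb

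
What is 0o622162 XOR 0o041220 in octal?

0o663342

XOR each oct digit independently (no carries):
  6^0=6, 2^4=6, 2^1=3, 1^2=3, 6^2=4, 2^0=2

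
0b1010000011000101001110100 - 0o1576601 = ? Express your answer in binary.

0o1576601 = 0b1101111110110000001 in binary.
Subtract column by column in base 2:
  0-1 → 1 (borrow)
  0-0-1 → 1 (borrow)
  1-0-1 → 0
  0-0 → 0
  1-0 → 1
  1-0 → 1
  1-0 → 1
  0-1 → 1 (borrow)
  0-1-1 → 0 (borrow)
  1-0-1 → 0
  0-1 → 1 (borrow)
  1-1-1 → 1 (borrow)
  0-1-1 → 0 (borrow)
  0-1-1 → 0 (borrow)
  0-1-1 → 0 (borrow)
  1-1-1 → 1 (borrow)
  1-0-1 → 0
  0-1 → 1 (borrow)
  0-1-1 → 0 (borrow)
  0-0-1 → 1 (borrow)
  0-0-1 → 1 (borrow)
  0-0-1 → 1 (borrow)
  1-0-1 → 0
  0-0 → 0
  1-0 → 1

0b1001110101000110011110011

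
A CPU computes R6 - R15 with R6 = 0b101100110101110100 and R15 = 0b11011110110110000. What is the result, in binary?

0b10000111111000100

Subtract column by column in base 2:
  0-0 → 0
  0-0 → 0
  1-0 → 1
  0-0 → 0
  1-1 → 0
  1-1 → 0
  1-0 → 1
  0-1 → 1 (borrow)
  1-1-1 → 1 (borrow)
  0-0-1 → 1 (borrow)
  1-1-1 → 1 (borrow)
  1-1-1 → 1 (borrow)
  0-1-1 → 0 (borrow)
  0-1-1 → 0 (borrow)
  1-0-1 → 0
  1-1 → 0
  0-1 → 1 (borrow)
  1-0-1 → 0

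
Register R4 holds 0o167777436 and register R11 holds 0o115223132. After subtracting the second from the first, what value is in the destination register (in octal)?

0o52554304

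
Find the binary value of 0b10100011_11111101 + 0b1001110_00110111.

0b1111001000110100

Add column by column in base 2, right to left:
  1+1 = 0 carry 1
  0+1+1 = 0 carry 1
  1+1+1 = 1 carry 1
  1+0+1 = 0 carry 1
  1+1+1 = 1 carry 1
  1+1+1 = 1 carry 1
  1+0+1 = 0 carry 1
  1+0+1 = 0 carry 1
  1+0+1 = 0 carry 1
  1+1+1 = 1 carry 1
  0+1+1 = 0 carry 1
  0+1+1 = 0 carry 1
  0+0+1 = 1
  1+0 = 1
  0+1 = 1
  1+0 = 1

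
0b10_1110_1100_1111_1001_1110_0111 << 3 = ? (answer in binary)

Left shift by 3: append 3 zero bits.

0b10111011001111100111100111000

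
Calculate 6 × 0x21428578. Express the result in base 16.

Multiply each base-16 digit by 6, carrying:
  8×6 = 48 → write 0 carry 3
  7×6+3 = 45 → write D carry 2
  5×6+2 = 32 → write 0 carry 2
  8×6+2 = 50 → write 2 carry 3
  2×6+3 = 15 → write F
  4×6 = 24 → write 8 carry 1
  1×6+1 = 7 → write 7
  2×6 = 12 → write C

0xC78F20D0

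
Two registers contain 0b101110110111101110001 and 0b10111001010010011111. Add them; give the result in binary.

Add column by column in base 2, right to left:
  1+1 = 0 carry 1
  0+1+1 = 0 carry 1
  0+1+1 = 0 carry 1
  0+1+1 = 0 carry 1
  1+1+1 = 1 carry 1
  1+0+1 = 0 carry 1
  1+0+1 = 0 carry 1
  0+1+1 = 0 carry 1
  1+0+1 = 0 carry 1
  1+0+1 = 0 carry 1
  1+1+1 = 1 carry 1
  1+0+1 = 0 carry 1
  0+1+1 = 0 carry 1
  1+0+1 = 0 carry 1
  1+0+1 = 0 carry 1
  0+1+1 = 0 carry 1
  1+1+1 = 1 carry 1
  1+1+1 = 1 carry 1
  1+0+1 = 0 carry 1
  0+1+1 = 0 carry 1
  1+0+1 = 0 carry 1
  final carry 1

0b1000110000010000010000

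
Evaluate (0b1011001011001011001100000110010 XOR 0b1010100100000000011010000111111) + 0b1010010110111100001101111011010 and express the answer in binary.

0b1100000110000111100011111100111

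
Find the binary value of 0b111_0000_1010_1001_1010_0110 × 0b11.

0b1010100011111110011110010

Multiply each base-2 digit by 3, carrying:
  0×3 = 0 → write 0
  1×3 = 3 → write 1 carry 1
  1×3+1 = 4 → write 0 carry 2
  0×3+2 = 2 → write 0 carry 1
  0×3+1 = 1 → write 1
  1×3 = 3 → write 1 carry 1
  0×3+1 = 1 → write 1
  1×3 = 3 → write 1 carry 1
  1×3+1 = 4 → write 0 carry 2
  0×3+2 = 2 → write 0 carry 1
  0×3+1 = 1 → write 1
  1×3 = 3 → write 1 carry 1
  0×3+1 = 1 → write 1
  1×3 = 3 → write 1 carry 1
  0×3+1 = 1 → write 1
  1×3 = 3 → write 1 carry 1
  0×3+1 = 1 → write 1
  0×3 = 0 → write 0
  0×3 = 0 → write 0
  0×3 = 0 → write 0
  1×3 = 3 → write 1 carry 1
  1×3+1 = 4 → write 0 carry 2
  1×3+2 = 5 → write 1 carry 2
  remaining carry: 10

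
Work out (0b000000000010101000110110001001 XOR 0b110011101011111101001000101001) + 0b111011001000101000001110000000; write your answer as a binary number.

First 0b000000000010101000110110001001 XOR 0b110011101011111101001000101001 = 0b110011101001010101111110100000.
Add column by column in base 2, right to left:
  0+0 = 0
  0+0 = 0
  0+0 = 0
  0+0 = 0
  0+0 = 0
  1+0 = 1
  0+0 = 0
  1+1 = 0 carry 1
  1+1+1 = 1 carry 1
  1+1+1 = 1 carry 1
  1+0+1 = 0 carry 1
  1+0+1 = 0 carry 1
  1+0+1 = 0 carry 1
  0+0+1 = 1
  1+0 = 1
  0+1 = 1
  1+0 = 1
  0+1 = 1
  1+0 = 1
  0+0 = 0
  0+0 = 0
  1+1 = 0 carry 1
  0+0+1 = 1
  1+0 = 1
  1+1 = 0 carry 1
  1+1+1 = 1 carry 1
  0+0+1 = 1
  0+1 = 1
  1+1 = 0 carry 1
  1+1+1 = 1 carry 1
  final carry 1

0b1101110110001111110001100100000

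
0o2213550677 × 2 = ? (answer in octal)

0o4427321576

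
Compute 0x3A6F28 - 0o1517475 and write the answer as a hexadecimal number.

0o1517475 = 0x69F3D in hexadecimal.
Subtract column by column in base 16:
  8-D → B (borrow)
  2-3-1 → E (borrow)
  F-F-1 → F (borrow)
  6-9-1 → C (borrow)
  A-6-1 → 3
  3-0 → 3

0x33CFEB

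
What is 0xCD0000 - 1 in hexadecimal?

The trailing 4 digits are 0, so subtracting 1 borrows through: they become F and the next digit up decrements.

0xCCFFFF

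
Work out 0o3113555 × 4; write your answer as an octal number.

0o14456664

Multiply each base-8 digit by 4, carrying:
  5×4 = 20 → write 4 carry 2
  5×4+2 = 22 → write 6 carry 2
  5×4+2 = 22 → write 6 carry 2
  3×4+2 = 14 → write 6 carry 1
  1×4+1 = 5 → write 5
  1×4 = 4 → write 4
  3×4 = 12 → write 4 carry 1
  remaining carry: 1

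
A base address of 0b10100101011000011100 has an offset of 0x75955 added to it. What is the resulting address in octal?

0b10100101011000011100 = 0o2453034 in octal.
0x75955 = 0o1654525 in octal.
Add column by column in base 8, right to left:
  4+5 = 1 carry 1
  3+2+1 = 6
  0+5 = 5
  3+4 = 7
  5+5 = 2 carry 1
  4+6+1 = 3 carry 1
  2+1+1 = 4

0o4327561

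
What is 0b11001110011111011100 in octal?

0o3163734

Group the bits in threes: 011 001 110 011 111 011 100 → 3163734.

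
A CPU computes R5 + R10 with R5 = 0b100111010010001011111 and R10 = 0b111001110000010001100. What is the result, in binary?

0b1100001000010011101011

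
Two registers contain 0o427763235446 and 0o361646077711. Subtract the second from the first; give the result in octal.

Subtract column by column in base 8:
  6-1 → 5
  4-1 → 3
  4-7 → 5 (borrow)
  5-7-1 → 5 (borrow)
  3-7-1 → 3 (borrow)
  2-0-1 → 1
  3-6 → 5 (borrow)
  6-4-1 → 1
  7-6 → 1
  7-1 → 6
  2-6 → 4 (borrow)
  4-3-1 → 0

0o46115135535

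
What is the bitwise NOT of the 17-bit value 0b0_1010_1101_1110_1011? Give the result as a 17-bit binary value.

Invert each bit: 01010110111101011 → 10101001000010100.

0b10101001000010100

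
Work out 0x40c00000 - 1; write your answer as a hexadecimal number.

0x40bfffff

The trailing 5 digits are 0, so subtracting 1 borrows through: they become F and the next digit up decrements.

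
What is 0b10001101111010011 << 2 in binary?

Left shift by 2: append 2 zero bits.

0b1000110111101001100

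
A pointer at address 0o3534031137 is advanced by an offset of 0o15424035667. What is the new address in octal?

0o21160067026

Add column by column in base 8, right to left:
  7+7 = 6 carry 1
  3+6+1 = 2 carry 1
  1+6+1 = 0 carry 1
  1+5+1 = 7
  3+3 = 6
  0+0 = 0
  4+4 = 0 carry 1
  3+2+1 = 6
  5+4 = 1 carry 1
  3+5+1 = 1 carry 1
  0+1+1 = 2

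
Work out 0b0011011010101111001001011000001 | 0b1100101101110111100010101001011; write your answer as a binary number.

0b1111111111111111101011111001011

OR bit by bit (1 where either bit is 1):
  0011011010101111001001011000001
| 1100101101110111100010101001011
= 1111111111111111101011111001011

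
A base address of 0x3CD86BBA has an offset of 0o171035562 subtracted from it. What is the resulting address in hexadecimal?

0o171035562 = 0x1E43B72 in hexadecimal.
Subtract column by column in base 16:
  A-2 → 8
  B-7 → 4
  B-B → 0
  6-3 → 3
  8-4 → 4
  D-E → F (borrow)
  C-1-1 → A
  3-0 → 3

0x3AF43048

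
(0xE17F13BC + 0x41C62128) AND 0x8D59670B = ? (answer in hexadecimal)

0x1412400

Add column by column in base 16, right to left:
  C+8 = 4 carry 1
  B+2+1 = E
  3+1 = 4
  1+2 = 3
  F+6 = 5 carry 1
  7+C+1 = 4 carry 1
  1+1+1 = 3
  E+4 = 2 carry 1
  final carry 1
Sum = 0x1234534E4; now AND with 0x8D59670B:
  1&0=0, 2&8=0, 3&D=1, 4&5=4, 5&9=1, 3&6=2, 4&7=4, E&0=0, 4&B=0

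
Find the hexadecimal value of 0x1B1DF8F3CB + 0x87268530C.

0x23906146D7

Add column by column in base 16, right to left:
  B+C = 7 carry 1
  C+0+1 = D
  3+3 = 6
  F+5 = 4 carry 1
  8+8+1 = 1 carry 1
  F+6+1 = 6 carry 1
  D+2+1 = 0 carry 1
  1+7+1 = 9
  B+8 = 3 carry 1
  1+0+1 = 2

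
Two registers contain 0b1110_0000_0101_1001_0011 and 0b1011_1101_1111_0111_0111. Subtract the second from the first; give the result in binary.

0b100010011000011100

Subtract column by column in base 2:
  1-1 → 0
  1-1 → 0
  0-1 → 1 (borrow)
  0-0-1 → 1 (borrow)
  1-1-1 → 1 (borrow)
  0-1-1 → 0 (borrow)
  0-1-1 → 0 (borrow)
  1-0-1 → 0
  1-1 → 0
  0-1 → 1 (borrow)
  1-1-1 → 1 (borrow)
  0-1-1 → 0 (borrow)
  0-1-1 → 0 (borrow)
  0-0-1 → 1 (borrow)
  0-1-1 → 0 (borrow)
  0-1-1 → 0 (borrow)
  0-1-1 → 0 (borrow)
  1-1-1 → 1 (borrow)
  1-0-1 → 0
  1-1 → 0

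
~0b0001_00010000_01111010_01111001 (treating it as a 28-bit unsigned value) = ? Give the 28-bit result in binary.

Invert each bit: 0001000100000111101001111001 → 1110111011111000010110000110.

0b1110111011111000010110000110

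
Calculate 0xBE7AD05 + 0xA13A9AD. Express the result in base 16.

Add column by column in base 16, right to left:
  5+D = 2 carry 1
  0+A+1 = B
  D+9 = 6 carry 1
  A+A+1 = 5 carry 1
  7+3+1 = B
  E+1 = F
  B+A = 5 carry 1
  final carry 1

0x15FB56B2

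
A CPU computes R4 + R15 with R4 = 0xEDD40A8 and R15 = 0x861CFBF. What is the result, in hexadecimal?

Add column by column in base 16, right to left:
  8+F = 7 carry 1
  A+B+1 = 6 carry 1
  0+F+1 = 0 carry 1
  4+C+1 = 1 carry 1
  D+1+1 = F
  D+6 = 3 carry 1
  E+8+1 = 7 carry 1
  final carry 1

0x173F1067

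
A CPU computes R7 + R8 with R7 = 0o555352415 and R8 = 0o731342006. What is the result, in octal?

0o1506714423

Add column by column in base 8, right to left:
  5+6 = 3 carry 1
  1+0+1 = 2
  4+0 = 4
  2+2 = 4
  5+4 = 1 carry 1
  3+3+1 = 7
  5+1 = 6
  5+3 = 0 carry 1
  5+7+1 = 5 carry 1
  final carry 1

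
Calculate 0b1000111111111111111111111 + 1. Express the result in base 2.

The trailing 21 digits are 1 (max in base 2), so adding 1 cascades: they roll to 0 and the next digit up increments.

0b1001000000000000000000000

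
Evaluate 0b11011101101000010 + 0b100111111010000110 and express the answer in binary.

Add column by column in base 2, right to left:
  0+0 = 0
  1+1 = 0 carry 1
  0+1+1 = 0 carry 1
  0+0+1 = 1
  0+0 = 0
  0+0 = 0
  1+0 = 1
  0+1 = 1
  1+0 = 1
  1+1 = 0 carry 1
  0+1+1 = 0 carry 1
  1+1+1 = 1 carry 1
  1+1+1 = 1 carry 1
  1+1+1 = 1 carry 1
  0+1+1 = 0 carry 1
  1+0+1 = 0 carry 1
  1+0+1 = 0 carry 1
  0+1+1 = 0 carry 1
  final carry 1

0b1000011100111001000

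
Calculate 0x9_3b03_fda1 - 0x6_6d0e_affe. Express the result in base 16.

Subtract column by column in base 16:
  1-e → 3 (borrow)
  a-f-1 → a (borrow)
  d-f-1 → d (borrow)
  f-a-1 → 4
  3-e → 5 (borrow)
  0-0-1 → f (borrow)
  b-d-1 → d (borrow)
  3-6-1 → c (borrow)
  9-6-1 → 2

0x2cdf54da3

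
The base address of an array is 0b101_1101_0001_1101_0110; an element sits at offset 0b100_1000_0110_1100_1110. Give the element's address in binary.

0b10100101100010100100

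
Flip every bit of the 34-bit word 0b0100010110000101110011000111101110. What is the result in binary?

0b1011101001111010001100111000010001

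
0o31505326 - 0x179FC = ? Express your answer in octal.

0o31210332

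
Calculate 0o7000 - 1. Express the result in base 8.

The trailing 3 digits are 0, so subtracting 1 borrows through: they become 7 and the next digit up decrements.

0o6777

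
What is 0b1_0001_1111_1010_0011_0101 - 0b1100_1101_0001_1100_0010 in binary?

Subtract column by column in base 2:
  1-0 → 1
  0-1 → 1 (borrow)
  1-0-1 → 0
  0-0 → 0
  1-0 → 1
  1-0 → 1
  0-1 → 1 (borrow)
  0-1-1 → 0 (borrow)
  0-1-1 → 0 (borrow)
  1-0-1 → 0
  0-0 → 0
  1-0 → 1
  1-1 → 0
  1-0 → 1
  1-1 → 0
  1-1 → 0
  1-0 → 1
  0-0 → 0
  0-1 → 1 (borrow)
  0-1-1 → 0 (borrow)
  1-0-1 → 0

0b1010010100001110011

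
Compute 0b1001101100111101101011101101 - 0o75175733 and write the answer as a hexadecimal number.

0x8BEDF12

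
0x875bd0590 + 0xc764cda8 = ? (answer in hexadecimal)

Add column by column in base 16, right to left:
  0+8 = 8
  9+a = 3 carry 1
  5+d+1 = 3 carry 1
  0+c+1 = d
  d+4 = 1 carry 1
  b+6+1 = 2 carry 1
  5+7+1 = d
  7+c = 3 carry 1
  8+0+1 = 9

0x93d21d338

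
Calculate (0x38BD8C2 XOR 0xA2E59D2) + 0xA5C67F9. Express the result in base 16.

0x1401E909

First 0x38BD8C2 XOR 0xA2E59D2 = 0x9A58110.
Add column by column in base 16, right to left:
  0+9 = 9
  1+F = 0 carry 1
  1+7+1 = 9
  8+6 = E
  5+C = 1 carry 1
  A+5+1 = 0 carry 1
  9+A+1 = 4 carry 1
  final carry 1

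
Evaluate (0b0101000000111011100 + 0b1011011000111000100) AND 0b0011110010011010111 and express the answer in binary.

0b10000010000000

Add column by column in base 2, right to left:
  0+0 = 0
  0+0 = 0
  1+1 = 0 carry 1
  1+0+1 = 0 carry 1
  1+0+1 = 0 carry 1
  0+0+1 = 1
  1+1 = 0 carry 1
  1+1+1 = 1 carry 1
  1+1+1 = 1 carry 1
  0+0+1 = 1
  0+0 = 0
  0+0 = 0
  0+1 = 1
  0+1 = 1
  0+0 = 0
  1+1 = 0 carry 1
  0+1+1 = 0 carry 1
  1+0+1 = 0 carry 1
  0+1+1 = 0 carry 1
  final carry 1
Sum = 0b10000011001110100000; now AND with 0b0011110010011010111:
  10000011001110100000
& 00011110010011010111
= 00000010000010000000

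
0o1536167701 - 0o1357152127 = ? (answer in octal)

0o157015552

Subtract column by column in base 8:
  1-7 → 2 (borrow)
  0-2-1 → 5 (borrow)
  7-1-1 → 5
  7-2 → 5
  6-5 → 1
  1-1 → 0
  6-7 → 7 (borrow)
  3-5-1 → 5 (borrow)
  5-3-1 → 1
  1-1 → 0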